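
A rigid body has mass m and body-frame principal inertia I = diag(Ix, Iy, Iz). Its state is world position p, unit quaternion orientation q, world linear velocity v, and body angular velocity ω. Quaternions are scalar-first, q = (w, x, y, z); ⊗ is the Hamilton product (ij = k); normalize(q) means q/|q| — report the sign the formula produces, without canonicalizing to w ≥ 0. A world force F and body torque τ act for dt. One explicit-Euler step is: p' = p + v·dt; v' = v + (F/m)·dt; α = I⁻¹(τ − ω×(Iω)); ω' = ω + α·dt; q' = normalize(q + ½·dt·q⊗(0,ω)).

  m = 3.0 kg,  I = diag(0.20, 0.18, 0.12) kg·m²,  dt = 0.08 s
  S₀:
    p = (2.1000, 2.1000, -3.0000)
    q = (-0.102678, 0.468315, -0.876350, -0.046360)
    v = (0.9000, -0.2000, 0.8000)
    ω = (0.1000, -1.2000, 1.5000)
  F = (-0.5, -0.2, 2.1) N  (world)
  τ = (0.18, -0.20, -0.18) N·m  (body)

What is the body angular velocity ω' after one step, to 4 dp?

α = I⁻¹(τ − ω×Iω) = (0.3600, -1.1778, -1.5200)
new body rate ω' = (0.1288, -1.2942, 1.3784)

ω' = (0.1288, -1.2942, 1.3784)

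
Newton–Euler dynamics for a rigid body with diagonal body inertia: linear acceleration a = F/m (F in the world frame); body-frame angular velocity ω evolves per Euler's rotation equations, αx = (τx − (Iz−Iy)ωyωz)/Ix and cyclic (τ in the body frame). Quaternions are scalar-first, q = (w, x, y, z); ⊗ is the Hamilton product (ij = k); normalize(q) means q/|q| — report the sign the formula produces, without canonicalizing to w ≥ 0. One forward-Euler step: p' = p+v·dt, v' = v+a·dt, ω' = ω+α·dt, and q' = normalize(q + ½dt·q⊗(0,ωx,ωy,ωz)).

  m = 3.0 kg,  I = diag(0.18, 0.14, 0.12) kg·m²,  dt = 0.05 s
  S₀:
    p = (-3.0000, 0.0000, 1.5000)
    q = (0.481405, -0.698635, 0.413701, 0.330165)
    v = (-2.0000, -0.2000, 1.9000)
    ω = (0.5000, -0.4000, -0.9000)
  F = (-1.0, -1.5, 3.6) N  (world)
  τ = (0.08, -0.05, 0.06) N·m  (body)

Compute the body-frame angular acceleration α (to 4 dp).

α = (0.4844, -0.1643, 0.4333)

precession coupling ω×(Iω) = (-0.0072, -0.0270, 0.0080)
angular accel α = (0.4844, -0.1643, 0.4333)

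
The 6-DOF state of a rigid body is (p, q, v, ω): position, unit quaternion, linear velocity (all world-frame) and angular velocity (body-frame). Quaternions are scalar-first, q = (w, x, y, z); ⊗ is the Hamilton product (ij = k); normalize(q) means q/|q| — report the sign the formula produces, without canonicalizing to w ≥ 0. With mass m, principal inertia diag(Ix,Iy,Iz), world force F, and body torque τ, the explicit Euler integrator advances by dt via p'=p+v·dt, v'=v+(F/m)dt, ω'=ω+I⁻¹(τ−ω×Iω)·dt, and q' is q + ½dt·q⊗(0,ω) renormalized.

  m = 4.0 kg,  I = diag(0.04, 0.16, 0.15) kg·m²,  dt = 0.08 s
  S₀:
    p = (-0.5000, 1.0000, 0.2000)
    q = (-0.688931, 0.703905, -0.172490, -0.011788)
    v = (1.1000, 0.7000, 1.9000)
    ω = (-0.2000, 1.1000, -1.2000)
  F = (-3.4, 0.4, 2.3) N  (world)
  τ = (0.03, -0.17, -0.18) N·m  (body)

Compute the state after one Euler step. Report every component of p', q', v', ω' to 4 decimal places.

precession coupling ω×(Iω) = (0.0132, -0.0264, -0.0264)
(τ − ω×Iω)/I = (0.4200, -0.8975, -1.0240)
new body rate ω' = (-0.1664, 1.0282, -1.2819)
2q̇ = q⊗(0,ω) = (0.3163744, 0.3577410, 0.0892195, 1.5665147)
updated quaternion q' = (-0.6748, 0.7167, -0.1686, 0.0508)
a = F/m = (-0.8500, 0.1000, 0.5750)
p' = p + v·dt = (-0.4120, 1.0560, 0.3520)
new velocity v' = (1.0320, 0.7080, 1.9460)

p' = (-0.4120, 1.0560, 0.3520)
q' = (-0.6748, 0.7167, -0.1686, 0.0508)
v' = (1.0320, 0.7080, 1.9460)
ω' = (-0.1664, 1.0282, -1.2819)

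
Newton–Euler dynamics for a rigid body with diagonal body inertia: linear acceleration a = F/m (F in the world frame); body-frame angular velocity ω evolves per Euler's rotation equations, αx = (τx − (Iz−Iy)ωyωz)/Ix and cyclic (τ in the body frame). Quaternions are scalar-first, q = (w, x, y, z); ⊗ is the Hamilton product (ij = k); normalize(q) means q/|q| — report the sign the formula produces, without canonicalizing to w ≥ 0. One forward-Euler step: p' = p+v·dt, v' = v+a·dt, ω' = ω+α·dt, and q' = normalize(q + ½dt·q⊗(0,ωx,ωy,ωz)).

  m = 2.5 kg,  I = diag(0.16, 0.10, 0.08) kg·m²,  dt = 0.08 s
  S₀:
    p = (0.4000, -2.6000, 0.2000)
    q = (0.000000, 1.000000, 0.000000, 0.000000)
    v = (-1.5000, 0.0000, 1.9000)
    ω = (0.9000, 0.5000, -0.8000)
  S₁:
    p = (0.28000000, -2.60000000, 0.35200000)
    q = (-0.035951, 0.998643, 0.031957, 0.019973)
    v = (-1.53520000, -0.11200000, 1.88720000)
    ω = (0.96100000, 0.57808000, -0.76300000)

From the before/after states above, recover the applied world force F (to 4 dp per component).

velocity change Δv = (-0.03520000, -0.11200000, -0.01280000)
m·(v₁−v₀)/dt = (-1.1000, -3.5000, -0.4000)

F = (-1.1000, -3.5000, -0.4000)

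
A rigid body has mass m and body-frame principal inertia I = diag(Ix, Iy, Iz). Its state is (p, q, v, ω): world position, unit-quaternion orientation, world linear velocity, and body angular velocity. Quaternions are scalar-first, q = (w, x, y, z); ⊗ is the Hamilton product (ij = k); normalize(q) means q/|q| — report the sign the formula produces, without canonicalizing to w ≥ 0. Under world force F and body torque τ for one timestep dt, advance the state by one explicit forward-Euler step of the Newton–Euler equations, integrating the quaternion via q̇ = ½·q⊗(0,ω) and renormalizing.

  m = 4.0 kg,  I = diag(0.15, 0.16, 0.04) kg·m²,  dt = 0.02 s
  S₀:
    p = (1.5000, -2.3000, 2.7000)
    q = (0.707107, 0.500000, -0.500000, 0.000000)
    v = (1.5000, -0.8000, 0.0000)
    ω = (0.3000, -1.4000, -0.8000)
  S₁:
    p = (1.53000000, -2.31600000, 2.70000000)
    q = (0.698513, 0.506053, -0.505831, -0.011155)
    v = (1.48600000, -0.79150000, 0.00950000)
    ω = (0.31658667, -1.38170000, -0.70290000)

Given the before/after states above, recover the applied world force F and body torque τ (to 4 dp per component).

F = (-2.8000, 1.7000, 1.9000)
τ = (-0.0100, 0.1200, 0.1900)

velocity change Δv = (-0.01400000, 0.00850000, 0.00950000)
m·(v₁−v₀)/dt = (-2.8000, 1.7000, 1.9000)
rate change Δω = (0.01658667, 0.01830000, 0.09710000)
gyro term ω₀×Iω₀ = (-0.1344, -0.0264, -0.0042)
applied torque τ = (-0.0100, 0.1200, 0.1900)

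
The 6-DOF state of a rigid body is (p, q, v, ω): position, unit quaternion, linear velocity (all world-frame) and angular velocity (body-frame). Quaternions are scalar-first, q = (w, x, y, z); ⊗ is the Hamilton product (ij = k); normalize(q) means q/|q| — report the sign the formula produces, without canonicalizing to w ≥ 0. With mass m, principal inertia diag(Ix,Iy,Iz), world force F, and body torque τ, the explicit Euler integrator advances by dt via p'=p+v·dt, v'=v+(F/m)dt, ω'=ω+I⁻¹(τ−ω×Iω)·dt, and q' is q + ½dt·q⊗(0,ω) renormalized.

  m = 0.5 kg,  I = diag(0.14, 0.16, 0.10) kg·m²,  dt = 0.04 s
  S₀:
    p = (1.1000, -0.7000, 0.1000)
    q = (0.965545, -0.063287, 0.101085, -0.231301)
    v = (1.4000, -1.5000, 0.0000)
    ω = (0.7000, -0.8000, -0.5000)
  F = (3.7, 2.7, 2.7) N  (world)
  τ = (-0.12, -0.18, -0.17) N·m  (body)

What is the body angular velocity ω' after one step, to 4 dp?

ω' = (0.6726, -0.8415, -0.5635)

gyro term ω×Iω = (-0.0240, -0.0140, -0.0112)
α = I⁻¹(τ − ω×Iω) = (-0.6857, -1.0375, -1.5880)
new body rate ω' = (0.6726, -0.8415, -0.5635)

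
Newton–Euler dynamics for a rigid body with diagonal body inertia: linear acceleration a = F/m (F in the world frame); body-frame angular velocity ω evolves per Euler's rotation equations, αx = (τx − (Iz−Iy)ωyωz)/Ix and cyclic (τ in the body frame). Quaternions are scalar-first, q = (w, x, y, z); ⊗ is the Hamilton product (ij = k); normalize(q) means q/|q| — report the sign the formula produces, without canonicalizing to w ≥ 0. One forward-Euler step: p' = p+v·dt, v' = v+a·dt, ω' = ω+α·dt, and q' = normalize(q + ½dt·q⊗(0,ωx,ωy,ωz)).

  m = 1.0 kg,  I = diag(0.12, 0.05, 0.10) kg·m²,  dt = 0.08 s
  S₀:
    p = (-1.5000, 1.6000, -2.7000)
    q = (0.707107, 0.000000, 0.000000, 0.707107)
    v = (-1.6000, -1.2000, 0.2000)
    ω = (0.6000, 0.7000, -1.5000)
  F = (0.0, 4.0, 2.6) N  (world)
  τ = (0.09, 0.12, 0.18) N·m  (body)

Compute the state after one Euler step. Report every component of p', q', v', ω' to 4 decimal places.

p' = (-1.6280, 1.5040, -2.6840)
q' = (0.7477, -0.0028, 0.0367, 0.6630)
v' = (-1.6000, -0.8800, 0.4080)
ω' = (0.6950, 0.9208, -1.3325)

α = I⁻¹(τ − ω×Iω) = (1.1875, 2.7600, 2.0940)
new body rate ω' = (0.6950, 0.9208, -1.3325)
2q̇ = q⊗(0,ω) = (1.0606605, -0.0707107, 0.9192391, -1.0606605)
q + ½dt·q⊗(0,ω), renormalized = (0.7477, -0.0028, 0.0367, 0.6630)
linear accel F/m = (0.0000, 4.0000, 2.6000)
p + v·dt = (-1.6280, 1.5040, -2.6840)
v' = v + a·dt = (-1.6000, -0.8800, 0.4080)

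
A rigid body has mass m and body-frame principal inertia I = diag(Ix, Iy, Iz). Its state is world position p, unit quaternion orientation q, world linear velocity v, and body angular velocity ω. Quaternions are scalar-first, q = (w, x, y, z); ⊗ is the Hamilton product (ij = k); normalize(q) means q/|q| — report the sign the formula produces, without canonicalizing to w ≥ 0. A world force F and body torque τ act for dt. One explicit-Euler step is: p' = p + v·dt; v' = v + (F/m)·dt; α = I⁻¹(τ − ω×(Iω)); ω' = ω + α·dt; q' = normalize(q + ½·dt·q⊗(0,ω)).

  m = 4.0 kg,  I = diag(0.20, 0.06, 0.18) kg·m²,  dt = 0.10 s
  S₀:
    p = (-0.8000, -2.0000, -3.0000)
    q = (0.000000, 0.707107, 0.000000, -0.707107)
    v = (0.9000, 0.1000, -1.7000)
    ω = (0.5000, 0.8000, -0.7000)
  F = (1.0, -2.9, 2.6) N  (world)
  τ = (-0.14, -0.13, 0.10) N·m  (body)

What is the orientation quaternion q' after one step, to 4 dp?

Hamilton product q⊗(0,ω) = (-0.8485284, 0.5656856, 0.1414214, 0.5656856)
updated quaternion q' = (-0.0424, 0.7341, 0.0071, -0.6777)

q' = (-0.0424, 0.7341, 0.0071, -0.6777)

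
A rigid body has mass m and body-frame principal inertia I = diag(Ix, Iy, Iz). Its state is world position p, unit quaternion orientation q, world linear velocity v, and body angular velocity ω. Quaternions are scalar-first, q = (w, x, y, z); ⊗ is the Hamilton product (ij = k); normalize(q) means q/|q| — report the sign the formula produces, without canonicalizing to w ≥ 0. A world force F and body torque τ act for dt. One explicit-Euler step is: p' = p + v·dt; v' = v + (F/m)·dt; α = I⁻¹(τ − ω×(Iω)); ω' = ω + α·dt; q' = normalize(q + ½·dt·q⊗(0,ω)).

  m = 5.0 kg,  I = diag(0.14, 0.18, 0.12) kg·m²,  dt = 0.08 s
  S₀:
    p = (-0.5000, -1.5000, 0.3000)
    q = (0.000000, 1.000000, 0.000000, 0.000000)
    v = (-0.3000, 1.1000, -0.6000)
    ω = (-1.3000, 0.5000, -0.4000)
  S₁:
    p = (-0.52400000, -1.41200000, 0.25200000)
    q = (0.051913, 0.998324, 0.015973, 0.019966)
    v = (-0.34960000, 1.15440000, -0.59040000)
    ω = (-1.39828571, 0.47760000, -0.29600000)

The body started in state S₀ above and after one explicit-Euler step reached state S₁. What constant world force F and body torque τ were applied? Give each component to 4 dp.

rate change Δω = (-0.09828571, -0.02240000, 0.10400000)
τ = I·(Δω/dt) + ω₀×(Iω₀) = (-0.1600, -0.0400, 0.1300)
velocity change Δv = (-0.04960000, 0.05440000, 0.00960000)
F = m·Δv/dt = (-3.1000, 3.4000, 0.6000)

F = (-3.1000, 3.4000, 0.6000)
τ = (-0.1600, -0.0400, 0.1300)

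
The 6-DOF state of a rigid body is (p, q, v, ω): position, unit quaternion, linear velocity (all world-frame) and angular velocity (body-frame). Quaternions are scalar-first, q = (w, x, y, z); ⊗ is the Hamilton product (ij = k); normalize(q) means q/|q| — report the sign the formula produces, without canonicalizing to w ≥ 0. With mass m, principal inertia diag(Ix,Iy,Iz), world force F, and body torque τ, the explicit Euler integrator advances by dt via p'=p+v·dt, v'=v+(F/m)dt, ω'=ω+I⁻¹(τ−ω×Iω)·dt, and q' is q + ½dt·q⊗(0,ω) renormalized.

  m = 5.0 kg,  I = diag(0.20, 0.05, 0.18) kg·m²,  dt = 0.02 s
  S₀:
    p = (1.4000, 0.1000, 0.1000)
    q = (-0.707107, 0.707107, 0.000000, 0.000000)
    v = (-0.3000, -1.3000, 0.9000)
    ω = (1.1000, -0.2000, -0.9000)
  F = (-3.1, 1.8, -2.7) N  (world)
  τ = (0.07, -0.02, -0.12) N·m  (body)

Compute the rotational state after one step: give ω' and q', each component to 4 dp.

ω' = (1.1047, -0.2001, -0.9170)
q' = (-0.7148, 0.6993, 0.0078, 0.0049)

gyro term ω×Iω = (0.0234, -0.0198, 0.0330)
angular accel α = (0.2330, -0.0040, -0.8500)
ω' = ω + α·dt = (1.1047, -0.2001, -0.9170)
q⊗(0,ω) = (-0.7778177, -0.7778177, 0.7778177, 0.4949749)
updated quaternion q' = (-0.7148, 0.6993, 0.0078, 0.0049)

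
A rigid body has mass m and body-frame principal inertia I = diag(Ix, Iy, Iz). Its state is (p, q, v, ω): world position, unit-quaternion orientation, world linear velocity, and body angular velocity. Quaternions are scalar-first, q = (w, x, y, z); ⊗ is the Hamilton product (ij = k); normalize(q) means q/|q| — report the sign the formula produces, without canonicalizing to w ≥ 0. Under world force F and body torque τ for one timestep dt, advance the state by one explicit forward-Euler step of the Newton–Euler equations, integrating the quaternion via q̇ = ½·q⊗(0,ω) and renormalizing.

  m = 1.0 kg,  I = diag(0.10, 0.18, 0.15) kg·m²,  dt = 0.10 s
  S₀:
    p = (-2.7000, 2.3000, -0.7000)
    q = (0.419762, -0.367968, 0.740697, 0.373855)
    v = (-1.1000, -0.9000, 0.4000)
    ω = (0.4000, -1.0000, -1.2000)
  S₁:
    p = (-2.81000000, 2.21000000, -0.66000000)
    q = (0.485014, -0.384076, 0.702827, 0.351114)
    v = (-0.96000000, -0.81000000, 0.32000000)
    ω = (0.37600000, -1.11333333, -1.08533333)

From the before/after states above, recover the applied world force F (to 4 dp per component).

velocity change Δv = (0.14000000, 0.09000000, -0.08000000)
m·(v₁−v₀)/dt = (1.4000, 0.9000, -0.8000)

F = (1.4000, 0.9000, -0.8000)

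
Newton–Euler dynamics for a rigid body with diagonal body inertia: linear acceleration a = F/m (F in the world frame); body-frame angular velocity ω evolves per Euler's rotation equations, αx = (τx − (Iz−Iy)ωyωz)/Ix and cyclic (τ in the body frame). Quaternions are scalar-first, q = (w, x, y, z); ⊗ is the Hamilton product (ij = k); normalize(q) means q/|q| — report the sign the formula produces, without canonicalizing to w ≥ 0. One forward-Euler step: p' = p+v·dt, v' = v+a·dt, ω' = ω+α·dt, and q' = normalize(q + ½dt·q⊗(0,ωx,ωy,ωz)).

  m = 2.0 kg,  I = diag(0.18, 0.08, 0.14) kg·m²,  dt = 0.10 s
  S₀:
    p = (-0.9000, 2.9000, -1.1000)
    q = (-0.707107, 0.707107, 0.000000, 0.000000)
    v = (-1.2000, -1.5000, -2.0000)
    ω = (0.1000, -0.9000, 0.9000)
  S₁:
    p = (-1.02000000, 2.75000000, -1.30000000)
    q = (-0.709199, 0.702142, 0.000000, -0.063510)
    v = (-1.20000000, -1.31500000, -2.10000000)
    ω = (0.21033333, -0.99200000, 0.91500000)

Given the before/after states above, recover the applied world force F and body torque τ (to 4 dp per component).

F = (0.0000, 3.7000, -2.0000)
τ = (0.1500, -0.0700, 0.0300)

rate change Δω = (0.11033333, -0.09200000, 0.01500000)
gyro term ω₀×Iω₀ = (-0.0486, 0.0036, 0.0090)
I·α + gyro = (0.1500, -0.0700, 0.0300)
Δv = v₁−v₀ = (0.00000000, 0.18500000, -0.10000000)
applied force F = (0.0000, 3.7000, -2.0000)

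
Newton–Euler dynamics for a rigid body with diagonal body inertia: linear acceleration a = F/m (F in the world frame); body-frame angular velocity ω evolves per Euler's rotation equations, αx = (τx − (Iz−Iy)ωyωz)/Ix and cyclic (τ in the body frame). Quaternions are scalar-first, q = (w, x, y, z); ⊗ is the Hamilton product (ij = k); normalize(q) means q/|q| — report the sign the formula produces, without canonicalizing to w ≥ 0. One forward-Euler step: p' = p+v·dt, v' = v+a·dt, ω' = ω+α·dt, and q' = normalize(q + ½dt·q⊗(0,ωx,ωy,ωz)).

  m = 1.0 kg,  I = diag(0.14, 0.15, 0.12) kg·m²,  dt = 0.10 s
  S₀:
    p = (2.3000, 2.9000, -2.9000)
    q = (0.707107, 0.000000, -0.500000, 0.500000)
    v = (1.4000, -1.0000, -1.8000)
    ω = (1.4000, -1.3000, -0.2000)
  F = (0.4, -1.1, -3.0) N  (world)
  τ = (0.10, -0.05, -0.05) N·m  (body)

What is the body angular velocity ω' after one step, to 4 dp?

ω' = (1.4770, -1.3296, -0.2265)

gyro term ω×Iω = (-0.0078, -0.0056, -0.0182)
α = I⁻¹(τ − ω×Iω) = (0.7700, -0.2960, -0.2650)
new body rate ω' = (1.4770, -1.3296, -0.2265)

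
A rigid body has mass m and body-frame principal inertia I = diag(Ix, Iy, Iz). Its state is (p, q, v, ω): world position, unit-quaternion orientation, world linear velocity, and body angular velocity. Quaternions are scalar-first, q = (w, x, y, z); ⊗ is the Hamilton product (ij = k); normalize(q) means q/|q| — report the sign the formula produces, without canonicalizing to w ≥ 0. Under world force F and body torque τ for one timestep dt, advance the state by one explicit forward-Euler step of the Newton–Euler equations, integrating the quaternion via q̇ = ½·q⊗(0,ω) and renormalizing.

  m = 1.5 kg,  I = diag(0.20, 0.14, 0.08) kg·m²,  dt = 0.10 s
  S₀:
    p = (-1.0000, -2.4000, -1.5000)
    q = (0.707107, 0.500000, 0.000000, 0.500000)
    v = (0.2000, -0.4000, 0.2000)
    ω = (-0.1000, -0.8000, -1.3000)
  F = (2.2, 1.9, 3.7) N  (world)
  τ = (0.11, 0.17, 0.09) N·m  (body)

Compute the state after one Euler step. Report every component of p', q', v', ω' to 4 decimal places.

precession coupling ω×(Iω) = (-0.0624, 0.0156, -0.0048)
(τ − ω×Iω)/I = (0.8620, 1.1029, 1.1850)
new body rate ω' = (-0.0138, -0.6897, -1.1815)
q⊗(0,ω) = (0.7000000, 0.3292893, 0.0343144, -1.3192391)
q + ½dt·q⊗(0,ω), renormalized = (0.7399, 0.5150, 0.0017, 0.4328)
a = (1.4667, 1.2667, 2.4667)
p + v·dt = (-0.9800, -2.4400, -1.4800)
v' = v + a·dt = (0.3467, -0.2733, 0.4467)

p' = (-0.9800, -2.4400, -1.4800)
q' = (0.7399, 0.5150, 0.0017, 0.4328)
v' = (0.3467, -0.2733, 0.4467)
ω' = (-0.0138, -0.6897, -1.1815)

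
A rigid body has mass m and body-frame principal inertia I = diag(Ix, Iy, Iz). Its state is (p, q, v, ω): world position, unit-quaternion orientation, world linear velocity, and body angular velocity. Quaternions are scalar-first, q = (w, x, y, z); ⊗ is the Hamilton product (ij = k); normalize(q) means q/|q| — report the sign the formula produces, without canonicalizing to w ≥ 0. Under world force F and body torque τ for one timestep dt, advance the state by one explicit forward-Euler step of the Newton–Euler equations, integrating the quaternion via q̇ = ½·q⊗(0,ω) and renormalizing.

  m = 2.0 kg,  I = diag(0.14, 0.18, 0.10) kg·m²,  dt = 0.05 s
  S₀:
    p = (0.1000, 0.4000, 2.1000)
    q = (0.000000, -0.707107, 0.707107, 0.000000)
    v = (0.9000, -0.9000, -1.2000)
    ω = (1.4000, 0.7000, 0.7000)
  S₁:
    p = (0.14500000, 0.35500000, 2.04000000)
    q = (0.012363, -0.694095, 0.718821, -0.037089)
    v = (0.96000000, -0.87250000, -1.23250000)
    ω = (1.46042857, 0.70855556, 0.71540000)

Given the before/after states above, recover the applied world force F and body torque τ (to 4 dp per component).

ω₁ − ω₀ = (0.06042857, 0.00855556, 0.01540000)
ω₀×(Iω₀) = (-0.0392, 0.0392, 0.0392)
I·α + gyro = (0.1300, 0.0700, 0.0700)
v₁ − v₀ = (0.06000000, 0.02750000, -0.03250000)
applied force F = (2.4000, 1.1000, -1.3000)

F = (2.4000, 1.1000, -1.3000)
τ = (0.1300, 0.0700, 0.0700)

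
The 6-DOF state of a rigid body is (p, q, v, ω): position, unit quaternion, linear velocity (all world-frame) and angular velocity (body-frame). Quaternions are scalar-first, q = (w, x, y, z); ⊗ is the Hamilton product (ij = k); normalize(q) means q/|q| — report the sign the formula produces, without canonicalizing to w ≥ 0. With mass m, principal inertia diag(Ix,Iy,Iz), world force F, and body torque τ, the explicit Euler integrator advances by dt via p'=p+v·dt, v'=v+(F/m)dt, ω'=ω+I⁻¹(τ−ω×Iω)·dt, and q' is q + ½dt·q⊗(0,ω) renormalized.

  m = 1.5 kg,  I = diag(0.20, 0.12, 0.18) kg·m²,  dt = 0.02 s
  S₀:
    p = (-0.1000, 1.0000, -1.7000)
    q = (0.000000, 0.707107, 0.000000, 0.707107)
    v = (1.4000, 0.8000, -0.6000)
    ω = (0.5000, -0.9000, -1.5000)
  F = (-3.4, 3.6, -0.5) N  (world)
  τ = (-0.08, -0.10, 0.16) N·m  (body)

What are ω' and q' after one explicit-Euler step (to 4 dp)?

ω' = (0.4839, -0.9142, -1.4862)
q' = (0.0071, 0.7134, 0.0141, 0.7006)

(τ − ω×Iω)/I = (-0.8050, -0.7083, 0.6889)
ω + α·dt = (0.4839, -0.9142, -1.4862)
2q̇ = q⊗(0,ω) = (0.7071070, 0.6363963, 1.4142140, -0.6363963)
updated quaternion q' = (0.0071, 0.7134, 0.0141, 0.7006)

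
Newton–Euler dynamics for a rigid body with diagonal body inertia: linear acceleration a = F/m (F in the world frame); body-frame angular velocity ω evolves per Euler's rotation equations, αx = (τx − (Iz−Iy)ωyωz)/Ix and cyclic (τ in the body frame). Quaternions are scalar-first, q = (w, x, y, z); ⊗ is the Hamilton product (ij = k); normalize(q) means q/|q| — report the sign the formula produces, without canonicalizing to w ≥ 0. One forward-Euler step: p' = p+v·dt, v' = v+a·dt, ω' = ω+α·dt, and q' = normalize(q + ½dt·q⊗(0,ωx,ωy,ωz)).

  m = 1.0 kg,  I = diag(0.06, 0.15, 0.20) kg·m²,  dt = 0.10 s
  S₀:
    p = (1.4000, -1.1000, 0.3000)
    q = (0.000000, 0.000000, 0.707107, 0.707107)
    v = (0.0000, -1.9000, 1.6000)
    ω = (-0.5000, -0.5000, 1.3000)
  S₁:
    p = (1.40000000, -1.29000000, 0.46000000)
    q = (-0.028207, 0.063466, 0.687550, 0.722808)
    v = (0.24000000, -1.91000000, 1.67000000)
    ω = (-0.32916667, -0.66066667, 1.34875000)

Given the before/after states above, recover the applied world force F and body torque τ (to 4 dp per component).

v₁ − v₀ = (0.24000000, -0.01000000, 0.07000000)
F = m·Δv/dt = (2.4000, -0.1000, 0.7000)
ω₁ − ω₀ = (0.17083333, -0.16066667, 0.04875000)
precession coupling = (-0.0325, 0.0910, 0.0225)
I·α + gyro = (0.0700, -0.1500, 0.1200)

F = (2.4000, -0.1000, 0.7000)
τ = (0.0700, -0.1500, 0.1200)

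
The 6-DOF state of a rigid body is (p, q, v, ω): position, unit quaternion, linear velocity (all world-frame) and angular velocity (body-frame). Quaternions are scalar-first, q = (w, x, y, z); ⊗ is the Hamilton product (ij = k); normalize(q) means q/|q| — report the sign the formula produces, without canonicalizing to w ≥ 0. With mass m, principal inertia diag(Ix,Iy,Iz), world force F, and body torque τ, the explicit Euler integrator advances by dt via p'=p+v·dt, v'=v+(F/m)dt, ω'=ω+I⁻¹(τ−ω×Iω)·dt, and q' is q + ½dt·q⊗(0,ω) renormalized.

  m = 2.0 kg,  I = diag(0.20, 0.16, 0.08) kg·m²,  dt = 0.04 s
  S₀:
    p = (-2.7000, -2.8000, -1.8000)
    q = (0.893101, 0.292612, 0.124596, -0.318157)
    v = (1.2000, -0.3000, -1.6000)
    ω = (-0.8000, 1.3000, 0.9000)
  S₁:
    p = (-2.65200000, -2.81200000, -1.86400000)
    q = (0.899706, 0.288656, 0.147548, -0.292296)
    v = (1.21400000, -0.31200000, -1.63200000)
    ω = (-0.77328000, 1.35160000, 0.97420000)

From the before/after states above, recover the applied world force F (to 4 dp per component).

F = (0.7000, -0.6000, -1.6000)

Δv = v₁−v₀ = (0.01400000, -0.01200000, -0.03200000)
m·(v₁−v₀)/dt = (0.7000, -0.6000, -1.6000)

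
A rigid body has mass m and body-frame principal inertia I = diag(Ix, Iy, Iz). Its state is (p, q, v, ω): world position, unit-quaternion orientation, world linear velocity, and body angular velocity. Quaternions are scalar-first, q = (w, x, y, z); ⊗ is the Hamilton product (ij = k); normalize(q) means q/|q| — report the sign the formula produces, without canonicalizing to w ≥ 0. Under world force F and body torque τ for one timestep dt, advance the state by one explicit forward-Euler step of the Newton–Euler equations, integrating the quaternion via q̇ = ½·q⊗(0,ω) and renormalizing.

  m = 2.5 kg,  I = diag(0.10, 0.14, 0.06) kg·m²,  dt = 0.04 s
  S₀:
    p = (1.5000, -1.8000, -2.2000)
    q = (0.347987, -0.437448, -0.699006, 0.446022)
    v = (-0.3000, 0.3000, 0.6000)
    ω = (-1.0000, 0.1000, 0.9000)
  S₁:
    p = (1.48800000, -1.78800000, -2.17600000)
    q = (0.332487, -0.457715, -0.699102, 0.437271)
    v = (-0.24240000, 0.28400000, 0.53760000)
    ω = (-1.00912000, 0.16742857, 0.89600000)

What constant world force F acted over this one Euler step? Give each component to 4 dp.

F = (3.6000, -1.0000, -3.9000)

velocity change Δv = (0.05760000, -0.01600000, -0.06240000)
F = m·Δv/dt = (3.6000, -1.0000, -3.9000)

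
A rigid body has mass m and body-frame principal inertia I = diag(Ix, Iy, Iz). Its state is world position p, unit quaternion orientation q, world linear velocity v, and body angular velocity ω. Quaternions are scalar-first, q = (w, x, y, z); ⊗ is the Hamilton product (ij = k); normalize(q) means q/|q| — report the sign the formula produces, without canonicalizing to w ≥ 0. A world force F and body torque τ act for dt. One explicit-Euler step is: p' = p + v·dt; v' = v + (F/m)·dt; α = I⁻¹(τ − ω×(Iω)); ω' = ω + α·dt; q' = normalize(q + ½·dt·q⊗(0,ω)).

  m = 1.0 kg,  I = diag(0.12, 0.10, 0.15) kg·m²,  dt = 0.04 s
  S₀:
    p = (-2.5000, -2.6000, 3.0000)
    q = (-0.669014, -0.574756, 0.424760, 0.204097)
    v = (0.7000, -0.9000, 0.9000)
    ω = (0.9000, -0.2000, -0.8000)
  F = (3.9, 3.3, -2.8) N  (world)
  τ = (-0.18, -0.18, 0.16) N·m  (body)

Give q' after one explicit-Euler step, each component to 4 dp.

q' = (-0.6535, -0.5926, 0.4218, 0.2094)

Hamilton product q⊗(0,ω) = (0.7655100, -0.9011012, -0.1423147, 0.2678784)
q + ½dt·q⊗(0,ω), renormalized = (-0.6535, -0.5926, 0.4218, 0.2094)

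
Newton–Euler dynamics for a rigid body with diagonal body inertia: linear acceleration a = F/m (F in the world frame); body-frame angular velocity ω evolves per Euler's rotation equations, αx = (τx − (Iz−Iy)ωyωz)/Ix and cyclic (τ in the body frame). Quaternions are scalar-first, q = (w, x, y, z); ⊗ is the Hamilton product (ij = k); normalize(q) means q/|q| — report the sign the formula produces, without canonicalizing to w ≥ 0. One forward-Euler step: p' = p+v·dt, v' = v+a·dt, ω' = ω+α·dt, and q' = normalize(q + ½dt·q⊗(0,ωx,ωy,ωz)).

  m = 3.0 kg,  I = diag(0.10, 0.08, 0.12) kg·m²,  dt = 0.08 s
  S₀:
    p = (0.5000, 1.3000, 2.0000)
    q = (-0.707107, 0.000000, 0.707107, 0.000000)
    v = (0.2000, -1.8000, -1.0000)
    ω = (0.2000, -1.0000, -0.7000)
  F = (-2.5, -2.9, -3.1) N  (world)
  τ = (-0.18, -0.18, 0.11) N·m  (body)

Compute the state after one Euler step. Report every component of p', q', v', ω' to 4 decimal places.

p' = (0.5160, 1.1560, 1.9200)
q' = (-0.6780, -0.0254, 0.7345, 0.0141)
v' = (0.1333, -1.8773, -1.0827)
ω' = (0.0336, -1.1828, -0.6293)

new position p' = (0.5160, 1.1560, 1.9200)
v' = v + a·dt = (0.1333, -1.8773, -1.0827)
α = I⁻¹(τ − ω×Iω) = (-2.0800, -2.2850, 0.8833)
new body rate ω' = (0.0336, -1.1828, -0.6293)
Hamilton product q⊗(0,ω) = (0.7071070, -0.6363963, 0.7071070, 0.3535535)
updated quaternion q' = (-0.6780, -0.0254, 0.7345, 0.0141)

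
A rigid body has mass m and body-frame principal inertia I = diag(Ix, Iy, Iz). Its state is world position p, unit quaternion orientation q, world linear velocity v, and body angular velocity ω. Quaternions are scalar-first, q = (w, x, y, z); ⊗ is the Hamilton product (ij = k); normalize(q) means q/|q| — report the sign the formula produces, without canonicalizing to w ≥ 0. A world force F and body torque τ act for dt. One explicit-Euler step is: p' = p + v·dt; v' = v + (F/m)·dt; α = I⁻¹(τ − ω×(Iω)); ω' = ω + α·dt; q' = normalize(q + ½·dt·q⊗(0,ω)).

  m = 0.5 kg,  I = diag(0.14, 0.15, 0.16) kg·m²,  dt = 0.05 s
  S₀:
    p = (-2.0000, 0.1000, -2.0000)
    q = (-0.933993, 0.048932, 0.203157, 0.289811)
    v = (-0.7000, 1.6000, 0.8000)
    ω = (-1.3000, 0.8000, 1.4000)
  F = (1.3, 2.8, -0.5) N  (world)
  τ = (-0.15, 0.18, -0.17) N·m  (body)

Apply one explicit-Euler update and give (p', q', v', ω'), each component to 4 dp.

a = F/m = (2.6000, 5.6000, -1.0000)
p + v·dt = (-2.0350, 0.1800, -1.9600)
v + (F/m)dt = (-0.5700, 1.8800, 0.7500)
α = I⁻¹(τ − ω×Iω) = (-1.1514, 0.9573, -0.9975)
ω' = ω + α·dt = (-1.3576, 0.8479, 1.3501)
q⊗(0,ω) = (-0.5046494, 1.2667619, -1.1924535, -1.0043405)
q + ½dt·q⊗(0,ω), renormalized = (-0.9453, 0.0805, 0.1731, 0.2643)

p' = (-2.0350, 0.1800, -1.9600)
q' = (-0.9453, 0.0805, 0.1731, 0.2643)
v' = (-0.5700, 1.8800, 0.7500)
ω' = (-1.3576, 0.8479, 1.3501)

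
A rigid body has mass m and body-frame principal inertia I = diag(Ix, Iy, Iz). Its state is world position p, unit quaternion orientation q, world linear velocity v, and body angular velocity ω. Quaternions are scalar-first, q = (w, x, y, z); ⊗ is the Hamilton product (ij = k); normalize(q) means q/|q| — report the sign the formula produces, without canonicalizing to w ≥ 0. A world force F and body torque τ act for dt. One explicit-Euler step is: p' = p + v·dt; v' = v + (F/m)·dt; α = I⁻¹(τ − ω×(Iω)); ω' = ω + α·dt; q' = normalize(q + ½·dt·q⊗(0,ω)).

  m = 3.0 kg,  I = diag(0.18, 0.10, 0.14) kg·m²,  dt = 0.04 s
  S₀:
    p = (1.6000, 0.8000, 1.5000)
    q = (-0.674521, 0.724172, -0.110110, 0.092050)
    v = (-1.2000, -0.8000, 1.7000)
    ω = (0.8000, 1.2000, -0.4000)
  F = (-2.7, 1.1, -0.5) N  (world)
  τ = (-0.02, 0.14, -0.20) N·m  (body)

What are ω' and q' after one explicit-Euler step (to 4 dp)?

(τ − ω×Iω)/I = (-0.0044, 1.5280, -0.8800)
ω' = ω + α·dt = (0.7998, 1.2611, -0.4352)
2q̇ = q⊗(0,ω) = (-0.4103856, -0.6060328, -0.4461164, 1.2269028)
q' = normalize(q + ½dt·q⊗(0,ω)) = (-0.6824, 0.7117, -0.1190, 0.1165)

ω' = (0.7998, 1.2611, -0.4352)
q' = (-0.6824, 0.7117, -0.1190, 0.1165)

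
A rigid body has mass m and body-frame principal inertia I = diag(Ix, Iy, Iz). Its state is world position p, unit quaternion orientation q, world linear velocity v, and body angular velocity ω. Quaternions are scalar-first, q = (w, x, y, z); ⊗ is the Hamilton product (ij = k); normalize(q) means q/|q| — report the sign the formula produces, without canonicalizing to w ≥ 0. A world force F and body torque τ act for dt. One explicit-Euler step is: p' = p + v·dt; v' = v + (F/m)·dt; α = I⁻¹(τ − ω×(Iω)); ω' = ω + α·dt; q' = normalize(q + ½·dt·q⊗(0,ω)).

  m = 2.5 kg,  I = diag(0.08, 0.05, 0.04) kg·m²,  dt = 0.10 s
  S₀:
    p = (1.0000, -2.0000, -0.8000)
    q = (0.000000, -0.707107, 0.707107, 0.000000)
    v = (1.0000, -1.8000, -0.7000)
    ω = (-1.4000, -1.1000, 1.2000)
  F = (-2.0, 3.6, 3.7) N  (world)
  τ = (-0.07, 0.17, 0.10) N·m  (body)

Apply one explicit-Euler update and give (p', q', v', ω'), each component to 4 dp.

ω×(Iω) gyroscopic = (0.0132, -0.0672, -0.0462)
angular accel α = (-1.0400, 4.7440, 3.6550)
ω + α·dt = (-1.5040, -0.6256, 1.5655)
2q̇ = q⊗(0,ω) = (-0.2121321, 0.8485284, 0.8485284, 1.7677675)
q + ½dt·q⊗(0,ω), renormalized = (-0.0105, -0.6609, 0.7453, 0.0879)
linear accel F/m = (-0.8000, 1.4400, 1.4800)
new position p' = (1.1000, -2.1800, -0.8700)
v' = v + a·dt = (0.9200, -1.6560, -0.5520)

p' = (1.1000, -2.1800, -0.8700)
q' = (-0.0105, -0.6609, 0.7453, 0.0879)
v' = (0.9200, -1.6560, -0.5520)
ω' = (-1.5040, -0.6256, 1.5655)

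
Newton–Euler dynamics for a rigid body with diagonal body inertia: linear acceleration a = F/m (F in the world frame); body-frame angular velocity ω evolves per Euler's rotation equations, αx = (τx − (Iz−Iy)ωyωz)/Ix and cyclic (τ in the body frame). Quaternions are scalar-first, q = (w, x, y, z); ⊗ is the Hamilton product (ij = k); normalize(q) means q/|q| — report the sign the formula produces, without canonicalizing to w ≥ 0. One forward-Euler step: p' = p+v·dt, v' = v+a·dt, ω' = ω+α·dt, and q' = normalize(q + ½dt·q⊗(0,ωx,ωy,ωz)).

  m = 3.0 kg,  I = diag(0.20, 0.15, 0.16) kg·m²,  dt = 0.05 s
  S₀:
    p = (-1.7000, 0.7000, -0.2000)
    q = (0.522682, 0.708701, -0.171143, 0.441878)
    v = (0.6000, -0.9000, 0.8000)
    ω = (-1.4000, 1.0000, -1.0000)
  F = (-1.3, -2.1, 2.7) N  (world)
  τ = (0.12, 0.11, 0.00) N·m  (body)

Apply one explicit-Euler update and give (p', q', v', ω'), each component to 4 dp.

ω×(Iω) gyroscopic = (-0.0100, 0.0560, 0.0700)
(τ − ω×Iω)/I = (0.6500, 0.3600, -0.4375)
new body rate ω' = (-1.3675, 1.0180, -1.0219)
q⊗(0,ω) = (1.6052024, -1.0024898, 0.6127538, -0.0535812)
updated quaternion q' = (0.5621, 0.6828, -0.1556, 0.4400)
linear accel F/m = (-0.4333, -0.7000, 0.9000)
new position p' = (-1.6700, 0.6550, -0.1600)
v + (F/m)dt = (0.5783, -0.9350, 0.8450)

p' = (-1.6700, 0.6550, -0.1600)
q' = (0.5621, 0.6828, -0.1556, 0.4400)
v' = (0.5783, -0.9350, 0.8450)
ω' = (-1.3675, 1.0180, -1.0219)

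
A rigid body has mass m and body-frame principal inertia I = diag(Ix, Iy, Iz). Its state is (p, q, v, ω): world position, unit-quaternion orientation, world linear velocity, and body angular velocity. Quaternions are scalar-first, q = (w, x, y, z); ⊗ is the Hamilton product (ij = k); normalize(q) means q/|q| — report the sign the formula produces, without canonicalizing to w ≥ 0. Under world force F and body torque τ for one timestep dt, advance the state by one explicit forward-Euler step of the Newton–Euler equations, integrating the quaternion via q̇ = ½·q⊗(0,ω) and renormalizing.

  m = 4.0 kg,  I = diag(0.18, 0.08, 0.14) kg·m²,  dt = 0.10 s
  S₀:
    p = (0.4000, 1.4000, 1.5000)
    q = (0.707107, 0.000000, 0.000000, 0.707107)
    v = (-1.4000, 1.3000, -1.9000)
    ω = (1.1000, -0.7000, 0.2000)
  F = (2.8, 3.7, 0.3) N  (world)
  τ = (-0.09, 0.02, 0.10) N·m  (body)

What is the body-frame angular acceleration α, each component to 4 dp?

gyro term ω×Iω = (-0.0084, 0.0088, 0.0770)
(τ − ω×Iω)/I = (-0.4533, 0.1400, 0.1643)

α = (-0.4533, 0.1400, 0.1643)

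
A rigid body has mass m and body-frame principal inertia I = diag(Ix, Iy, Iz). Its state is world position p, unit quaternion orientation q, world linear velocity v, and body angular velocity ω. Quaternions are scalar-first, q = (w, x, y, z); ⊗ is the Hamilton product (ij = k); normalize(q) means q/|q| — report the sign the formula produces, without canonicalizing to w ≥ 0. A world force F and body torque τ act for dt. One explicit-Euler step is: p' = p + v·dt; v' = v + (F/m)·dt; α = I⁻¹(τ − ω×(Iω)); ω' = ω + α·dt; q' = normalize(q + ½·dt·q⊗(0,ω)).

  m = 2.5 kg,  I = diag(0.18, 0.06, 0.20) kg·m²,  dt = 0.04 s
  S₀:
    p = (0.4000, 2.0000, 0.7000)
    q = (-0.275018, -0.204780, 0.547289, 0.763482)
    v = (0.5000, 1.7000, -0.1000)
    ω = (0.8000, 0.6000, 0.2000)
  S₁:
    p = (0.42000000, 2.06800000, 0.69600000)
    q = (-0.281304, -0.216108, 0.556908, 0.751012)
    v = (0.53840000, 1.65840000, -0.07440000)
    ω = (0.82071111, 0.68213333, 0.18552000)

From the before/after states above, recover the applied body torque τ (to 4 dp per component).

Δω = ω₁−ω₀ = (0.02071111, 0.08213333, -0.01448000)
I·α + gyro = (0.1100, 0.1200, -0.1300)

τ = (0.1100, 0.1200, -0.1300)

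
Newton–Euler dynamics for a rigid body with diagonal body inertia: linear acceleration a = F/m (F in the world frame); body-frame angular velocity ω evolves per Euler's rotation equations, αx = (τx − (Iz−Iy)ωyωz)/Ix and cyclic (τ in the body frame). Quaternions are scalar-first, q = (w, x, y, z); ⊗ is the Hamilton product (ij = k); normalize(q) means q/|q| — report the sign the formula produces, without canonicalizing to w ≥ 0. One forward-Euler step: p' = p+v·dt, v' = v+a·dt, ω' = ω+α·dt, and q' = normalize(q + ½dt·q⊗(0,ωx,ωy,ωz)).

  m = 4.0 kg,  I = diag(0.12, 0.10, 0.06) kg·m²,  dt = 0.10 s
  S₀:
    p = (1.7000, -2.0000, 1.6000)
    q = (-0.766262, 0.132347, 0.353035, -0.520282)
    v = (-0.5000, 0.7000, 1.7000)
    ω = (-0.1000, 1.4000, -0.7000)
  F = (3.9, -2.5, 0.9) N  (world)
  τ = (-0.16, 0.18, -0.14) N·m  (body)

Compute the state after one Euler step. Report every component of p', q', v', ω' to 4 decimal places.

p' = (1.6500, -1.9300, 1.7700)
q' = (-0.8060, 0.1598, 0.3057, -0.4810)
v' = (-0.4025, 0.6375, 1.7225)
ω' = (-0.2660, 1.5758, -0.9380)

p' = p + v·dt = (1.6500, -1.9300, 1.7700)
v + (F/m)dt = (-0.4025, 0.6375, 1.7225)
(τ − ω×Iω)/I = (-1.6600, 1.7580, -2.3800)
new body rate ω' = (-0.2660, 1.5758, -0.9380)
q⊗(0,ω) = (-0.8452117, 0.5578965, -0.9280957, 0.7569727)
updated quaternion q' = (-0.8060, 0.1598, 0.3057, -0.4810)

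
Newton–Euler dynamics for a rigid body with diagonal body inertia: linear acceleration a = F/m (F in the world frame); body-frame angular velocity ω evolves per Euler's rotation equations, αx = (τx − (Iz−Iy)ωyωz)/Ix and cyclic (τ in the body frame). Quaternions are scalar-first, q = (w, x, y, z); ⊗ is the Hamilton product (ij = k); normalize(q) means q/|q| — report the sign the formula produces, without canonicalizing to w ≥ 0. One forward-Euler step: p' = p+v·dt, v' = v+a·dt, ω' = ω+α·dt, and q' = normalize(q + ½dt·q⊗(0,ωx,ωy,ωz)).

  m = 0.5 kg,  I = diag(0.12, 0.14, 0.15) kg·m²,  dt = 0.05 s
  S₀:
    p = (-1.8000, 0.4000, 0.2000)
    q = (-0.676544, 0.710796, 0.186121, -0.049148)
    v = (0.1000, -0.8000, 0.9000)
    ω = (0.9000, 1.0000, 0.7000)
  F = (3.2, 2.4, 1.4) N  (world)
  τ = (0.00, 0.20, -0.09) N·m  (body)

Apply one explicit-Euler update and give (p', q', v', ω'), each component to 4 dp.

linear accel F/m = (6.4000, 4.8000, 2.8000)
p' = p + v·dt = (-1.7950, 0.3600, 0.2450)
new velocity v' = (0.4200, -0.5600, 1.0400)
precession coupling ω×(Iω) = (0.0070, -0.0189, 0.0180)
(τ − ω×Iω)/I = (-0.0583, 1.5636, -0.7200)
ω' = ω + α·dt = (0.8971, 1.0782, 0.6640)
q⊗(0,ω) = (-0.7914338, -0.4294569, -1.2183344, 0.0697063)
q' = normalize(q + ½dt·q⊗(0,ω)) = (-0.6958, 0.6996, 0.1556, -0.0474)

p' = (-1.7950, 0.3600, 0.2450)
q' = (-0.6958, 0.6996, 0.1556, -0.0474)
v' = (0.4200, -0.5600, 1.0400)
ω' = (0.8971, 1.0782, 0.6640)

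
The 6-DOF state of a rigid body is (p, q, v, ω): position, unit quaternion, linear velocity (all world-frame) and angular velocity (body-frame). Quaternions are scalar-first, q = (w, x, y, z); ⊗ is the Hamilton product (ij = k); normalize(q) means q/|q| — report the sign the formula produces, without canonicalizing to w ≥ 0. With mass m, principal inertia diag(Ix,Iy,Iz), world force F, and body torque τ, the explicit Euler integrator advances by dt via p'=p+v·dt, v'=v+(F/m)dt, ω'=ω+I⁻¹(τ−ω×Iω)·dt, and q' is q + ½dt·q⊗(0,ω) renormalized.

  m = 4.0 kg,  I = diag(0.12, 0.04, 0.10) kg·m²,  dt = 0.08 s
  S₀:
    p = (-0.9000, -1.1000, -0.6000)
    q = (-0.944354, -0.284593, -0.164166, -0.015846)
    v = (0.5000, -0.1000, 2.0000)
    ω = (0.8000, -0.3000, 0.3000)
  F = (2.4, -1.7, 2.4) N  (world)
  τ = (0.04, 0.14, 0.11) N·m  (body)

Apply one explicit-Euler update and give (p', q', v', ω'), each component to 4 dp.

p' = (-0.8600, -1.1080, -0.4400)
q' = (-0.9364, -0.3168, -0.1498, -0.0185)
v' = (0.5480, -0.1340, 2.0480)
ω' = (0.8303, -0.0296, 0.3726)

linear accel F/m = (0.6000, -0.4250, 0.6000)
p' = p + v·dt = (-0.8600, -1.1080, -0.4400)
new velocity v' = (0.5480, -0.1340, 2.0480)
ω×(Iω) gyroscopic = (-0.0054, 0.0048, 0.0192)
(τ − ω×Iω)/I = (0.3783, 3.3800, 0.9080)
new body rate ω' = (0.8303, -0.0296, 0.3726)
Hamilton product q⊗(0,ω) = (0.1831784, -0.8094868, 0.3560073, -0.0665955)
q' = normalize(q + ½dt·q⊗(0,ω)) = (-0.9364, -0.3168, -0.1498, -0.0185)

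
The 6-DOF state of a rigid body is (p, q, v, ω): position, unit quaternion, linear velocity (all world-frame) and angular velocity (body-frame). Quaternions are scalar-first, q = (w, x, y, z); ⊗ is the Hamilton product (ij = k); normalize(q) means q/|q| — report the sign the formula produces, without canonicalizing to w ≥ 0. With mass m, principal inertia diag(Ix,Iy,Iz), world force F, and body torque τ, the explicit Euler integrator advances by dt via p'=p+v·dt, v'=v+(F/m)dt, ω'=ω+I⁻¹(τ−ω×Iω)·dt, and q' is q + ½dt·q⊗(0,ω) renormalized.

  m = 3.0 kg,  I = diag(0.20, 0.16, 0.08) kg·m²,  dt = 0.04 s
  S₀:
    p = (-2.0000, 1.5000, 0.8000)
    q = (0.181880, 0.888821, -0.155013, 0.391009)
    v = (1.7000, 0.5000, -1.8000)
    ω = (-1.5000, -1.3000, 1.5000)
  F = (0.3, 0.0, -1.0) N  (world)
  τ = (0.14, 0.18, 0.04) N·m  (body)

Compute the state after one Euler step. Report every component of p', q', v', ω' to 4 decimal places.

a = (0.1000, 0.0000, -0.3333)
p' = p + v·dt = (-1.9320, 1.5200, 0.7280)
new velocity v' = (1.7040, 0.5000, -1.8133)
gyro term ω×Iω = (0.1560, -0.2700, -0.0780)
angular accel α = (-0.0800, 2.8125, 1.4750)
new body rate ω' = (-1.5032, -1.1875, 1.5590)
q⊗(0,ω) = (0.5452011, 0.0029722, -2.1561890, -1.1151668)
q + ½dt·q⊗(0,ω), renormalized = (0.1925, 0.8878, -0.1979, 0.3683)

p' = (-1.9320, 1.5200, 0.7280)
q' = (0.1925, 0.8878, -0.1979, 0.3683)
v' = (1.7040, 0.5000, -1.8133)
ω' = (-1.5032, -1.1875, 1.5590)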